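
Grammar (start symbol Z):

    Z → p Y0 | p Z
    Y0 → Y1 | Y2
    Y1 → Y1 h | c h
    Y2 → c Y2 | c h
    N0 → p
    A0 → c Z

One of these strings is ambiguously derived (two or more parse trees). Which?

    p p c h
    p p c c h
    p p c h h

p p c h: 2 trees
p p c c h: 1 tree
p p c h h: 1 tree

p p c h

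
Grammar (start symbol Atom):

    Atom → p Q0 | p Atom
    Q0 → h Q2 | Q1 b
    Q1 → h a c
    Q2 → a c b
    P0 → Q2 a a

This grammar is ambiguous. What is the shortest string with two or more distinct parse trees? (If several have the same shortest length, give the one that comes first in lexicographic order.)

p h a c b

length 5: p h a c b has 2 parse trees

Two derivations of p h a c b:
  Atom ⇒ p Q0 ⇒ p h Q2 ⇒ p h a c b
  Atom ⇒ p Q0 ⇒ p Q1 b ⇒ p h a c b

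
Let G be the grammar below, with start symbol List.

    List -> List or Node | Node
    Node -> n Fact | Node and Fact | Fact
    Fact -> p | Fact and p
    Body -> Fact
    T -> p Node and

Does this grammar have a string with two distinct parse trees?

Ambiguous

Witness: p and p

Derivation 1: List ⇒ Node ⇒ Node and Fact ⇒ Fact and Fact ⇒ p and Fact ⇒ p and p
Derivation 2: List ⇒ Node ⇒ Fact ⇒ Fact and p ⇒ p and p

Two distinct leftmost derivations for the same string.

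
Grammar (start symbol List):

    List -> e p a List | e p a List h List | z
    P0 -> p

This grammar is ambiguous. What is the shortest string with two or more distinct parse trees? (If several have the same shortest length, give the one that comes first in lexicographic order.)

e p a e p a z h z

length 1: no string has ≥2 trees
length 4: no string has ≥2 trees
length 6: no string has ≥2 trees
length 7: no string has ≥2 trees
length 9: e p a e p a z h z has 2 parse trees

Two derivations of e p a e p a z h z:
  List ⇒ e p a List ⇒ e p a e p a List h List ⇒ e p a e p a z h List ⇒ e p a e p a z h z
  List ⇒ e p a List h List ⇒ e p a e p a List h List ⇒ e p a e p a z h List ⇒ e p a e p a z h z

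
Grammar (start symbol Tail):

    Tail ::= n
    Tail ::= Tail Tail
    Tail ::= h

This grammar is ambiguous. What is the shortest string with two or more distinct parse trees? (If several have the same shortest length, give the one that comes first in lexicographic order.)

length 1: no string has ≥2 trees
length 2: no string has ≥2 trees
length 3: h h h has 2 parse trees

Two derivations of h h h:
  Tail ⇒ Tail Tail ⇒ Tail Tail Tail ⇒ h Tail Tail ⇒ h h Tail ⇒ h h h
  Tail ⇒ Tail Tail ⇒ h Tail ⇒ h Tail Tail ⇒ h h Tail ⇒ h h h

h h h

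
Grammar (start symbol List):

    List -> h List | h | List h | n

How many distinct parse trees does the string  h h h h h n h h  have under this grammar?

Parse trees for h h h h h n h h (showing first 6 of 21):
  [List h [List h [List h [List h [List h [List [List [List n] h] h]]]]]]
  [List h [List h [List h [List h [List [List h [List [List n] h]] h]]]]]
  [List h [List h [List h [List h [List [List [List h [List n]] h] h]]]]]
  [List h [List h [List h [List [List h [List h [List [List n] h]]] h]]]]
  [List h [List h [List h [List [List h [List [List h [List n]] h]] h]]]]
  [List h [List h [List h [List [List [List h [List h [List n]]] h] h]]]]

21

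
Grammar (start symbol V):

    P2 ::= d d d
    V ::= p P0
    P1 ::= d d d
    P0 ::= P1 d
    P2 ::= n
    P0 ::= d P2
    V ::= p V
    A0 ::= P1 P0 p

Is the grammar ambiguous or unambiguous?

Witness: p d d d d

Derivation 1: V ⇒ p P0 ⇒ p P1 d ⇒ p d d d d
Derivation 2: V ⇒ p P0 ⇒ p d P2 ⇒ p d d d d

Two distinct leftmost derivations for the same string.

Ambiguous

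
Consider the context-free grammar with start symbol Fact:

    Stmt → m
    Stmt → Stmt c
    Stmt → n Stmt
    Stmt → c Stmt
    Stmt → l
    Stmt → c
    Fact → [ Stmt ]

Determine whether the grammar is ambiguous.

Witness: [ c c ]

Derivation 1: Fact ⇒ [ Stmt ] ⇒ [ Stmt c ] ⇒ [ c c ]
Derivation 2: Fact ⇒ [ Stmt ] ⇒ [ c Stmt ] ⇒ [ c c ]

Two distinct leftmost derivations for the same string.

Ambiguous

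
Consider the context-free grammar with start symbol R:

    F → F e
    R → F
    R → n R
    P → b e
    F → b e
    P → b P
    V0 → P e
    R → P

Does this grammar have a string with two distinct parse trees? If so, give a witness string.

Witness: b e

Derivation 1: R ⇒ F ⇒ b e
Derivation 2: R ⇒ P ⇒ b e

Two distinct leftmost derivations for the same string.

Ambiguous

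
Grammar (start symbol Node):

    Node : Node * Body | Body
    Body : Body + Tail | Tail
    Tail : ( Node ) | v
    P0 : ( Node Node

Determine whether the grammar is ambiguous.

Unambiguous

Only Node, Body, Tail are reachable from Node; ignoring the rest: This is a standard precedence ladder (Node over Body over Tail), with each level left-recursive on its own operator ('*' at Node, '+' at Body). That structure is LR(1), hence unambiguous.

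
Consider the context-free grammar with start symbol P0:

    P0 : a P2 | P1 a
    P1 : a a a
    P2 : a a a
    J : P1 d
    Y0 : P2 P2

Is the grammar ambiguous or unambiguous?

Ambiguous

Witness: a a a a

Derivation 1: P0 ⇒ a P2 ⇒ a a a a
Derivation 2: P0 ⇒ P1 a ⇒ a a a a

Two distinct leftmost derivations for the same string.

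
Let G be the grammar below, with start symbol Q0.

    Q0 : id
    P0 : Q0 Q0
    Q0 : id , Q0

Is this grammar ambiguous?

Unambiguous

Only Q0 is reachable from Q0; ignoring the rest: The reachable grammar is A → atom sep A | atom. Each atom is followed by either the separator (recurse) or end-of-string (stop) — no choice point.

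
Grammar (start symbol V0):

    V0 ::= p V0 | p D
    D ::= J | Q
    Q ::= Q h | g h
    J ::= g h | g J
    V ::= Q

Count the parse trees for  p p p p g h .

Parse trees for p p p p g h:
  [V0 p [V0 p [V0 p [V0 p [D [J g h]]]]]]
  [V0 p [V0 p [V0 p [V0 p [D [Q g h]]]]]]

2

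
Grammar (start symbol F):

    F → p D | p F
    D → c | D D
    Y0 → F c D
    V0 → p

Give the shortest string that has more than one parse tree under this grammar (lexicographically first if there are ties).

length 2: no string has ≥2 trees
length 3: no string has ≥2 trees
length 4: p c c c has 2 parse trees

Two derivations of p c c c:
  F ⇒ p D ⇒ p D D ⇒ p c D ⇒ p c D D ⇒ p c c D ⇒ p c c c
  F ⇒ p D ⇒ p D D ⇒ p D D D ⇒ p c D D ⇒ p c c D ⇒ p c c c

p c c c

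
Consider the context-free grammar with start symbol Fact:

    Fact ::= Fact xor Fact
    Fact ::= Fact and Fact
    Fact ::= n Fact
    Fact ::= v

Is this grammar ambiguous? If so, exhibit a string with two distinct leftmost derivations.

Witness: n v and v

Derivation 1: Fact ⇒ Fact and Fact ⇒ n Fact and Fact ⇒ n v and Fact ⇒ n v and v
Derivation 2: Fact ⇒ n Fact ⇒ n Fact and Fact ⇒ n v and Fact ⇒ n v and v

Two distinct leftmost derivations for the same string.

Ambiguous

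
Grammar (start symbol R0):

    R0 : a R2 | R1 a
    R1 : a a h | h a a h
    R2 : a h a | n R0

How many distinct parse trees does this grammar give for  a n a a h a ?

Parse trees for a n a a h a:
  [R0 a [R2 n [R0 a [R2 a h a]]]]
  [R0 a [R2 n [R0 [R1 a a h] a]]]

2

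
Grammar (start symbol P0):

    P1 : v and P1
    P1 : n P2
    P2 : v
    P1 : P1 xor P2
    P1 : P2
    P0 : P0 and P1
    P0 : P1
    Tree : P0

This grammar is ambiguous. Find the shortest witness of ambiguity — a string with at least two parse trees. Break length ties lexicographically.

v and v

length 1: no string has ≥2 trees
length 2: no string has ≥2 trees
length 3: v and v has 2 parse trees

Two derivations of v and v:
  P0 ⇒ P0 and P1 ⇒ P1 and P1 ⇒ P2 and P1 ⇒ v and P1 ⇒ v and P2 ⇒ v and v
  P0 ⇒ P1 ⇒ v and P1 ⇒ v and P2 ⇒ v and v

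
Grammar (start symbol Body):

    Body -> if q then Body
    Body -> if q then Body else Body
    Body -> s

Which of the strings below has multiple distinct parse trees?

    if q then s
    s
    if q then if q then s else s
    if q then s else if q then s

if q then s: 1 tree
s: 1 tree
if q then if q then s else s: 2 trees
if q then s else if q then s: 1 tree

if q then if q then s else s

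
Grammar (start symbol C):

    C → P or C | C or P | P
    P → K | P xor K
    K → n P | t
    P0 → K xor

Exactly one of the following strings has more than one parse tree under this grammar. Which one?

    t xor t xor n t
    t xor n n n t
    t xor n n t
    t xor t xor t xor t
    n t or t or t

t xor t xor n t: 1 tree
t xor n n n t: 1 tree
t xor n n t: 1 tree
t xor t xor t xor t: 1 tree
n t or t or t: 4 trees

n t or t or t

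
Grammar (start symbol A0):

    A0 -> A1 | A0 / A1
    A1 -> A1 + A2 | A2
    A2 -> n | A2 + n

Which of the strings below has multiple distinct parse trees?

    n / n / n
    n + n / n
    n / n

n / n / n: 1 tree
n + n / n: 2 trees
n / n: 1 tree

n + n / n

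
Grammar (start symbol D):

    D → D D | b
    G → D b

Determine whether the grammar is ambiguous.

Witness: b b b

Derivation 1: D ⇒ D D ⇒ D D D ⇒ b D D ⇒ b b D ⇒ b b b
Derivation 2: D ⇒ D D ⇒ b D ⇒ b D D ⇒ b b D ⇒ b b b

Two distinct leftmost derivations for the same string.

Ambiguous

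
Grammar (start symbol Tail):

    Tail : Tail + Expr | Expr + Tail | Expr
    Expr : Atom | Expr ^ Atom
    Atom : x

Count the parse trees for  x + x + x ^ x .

Parse trees for x + x + x ^ x:
  [Tail [Tail [Tail [Expr [Atom x]]] + [Expr [Atom x]]] + [Expr [Expr [Atom x]] ^ [Atom x]]]
  [Tail [Tail [Expr [Atom x]] + [Tail [Expr [Atom x]]]] + [Expr [Expr [Atom x]] ^ [Atom x]]]
  [Tail [Expr [Atom x]] + [Tail [Tail [Expr [Atom x]]] + [Expr [Expr [Atom x]] ^ [Atom x]]]]
  [Tail [Expr [Atom x]] + [Tail [Expr [Atom x]] + [Tail [Expr [Expr [Atom x]] ^ [Atom x]]]]]

4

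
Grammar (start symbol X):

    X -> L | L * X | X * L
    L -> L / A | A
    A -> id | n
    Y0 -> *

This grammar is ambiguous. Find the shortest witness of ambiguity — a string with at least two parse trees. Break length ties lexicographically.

length 1: no string has ≥2 trees
length 3: id * id has 2 parse trees

Two derivations of id * id:
  X ⇒ L * X ⇒ A * X ⇒ id * X ⇒ id * L ⇒ id * A ⇒ id * id
  X ⇒ X * L ⇒ L * L ⇒ A * L ⇒ id * L ⇒ id * A ⇒ id * id

id * id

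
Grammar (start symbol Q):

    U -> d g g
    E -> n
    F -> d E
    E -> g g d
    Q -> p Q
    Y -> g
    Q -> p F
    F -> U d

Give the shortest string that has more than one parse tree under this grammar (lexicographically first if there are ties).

length 3: no string has ≥2 trees
length 4: no string has ≥2 trees
length 5: p d g g d has 2 parse trees

Two derivations of p d g g d:
  Q ⇒ p F ⇒ p d E ⇒ p d g g d
  Q ⇒ p F ⇒ p U d ⇒ p d g g d

p d g g d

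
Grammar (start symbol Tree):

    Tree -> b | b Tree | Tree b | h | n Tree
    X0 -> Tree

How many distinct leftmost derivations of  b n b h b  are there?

4

Parse trees for b n b h b:
  [Tree b [Tree [Tree n [Tree b [Tree h]]] b]]
  [Tree b [Tree n [Tree b [Tree [Tree h] b]]]]
  [Tree b [Tree n [Tree [Tree b [Tree h]] b]]]
  [Tree [Tree b [Tree n [Tree b [Tree h]]]] b]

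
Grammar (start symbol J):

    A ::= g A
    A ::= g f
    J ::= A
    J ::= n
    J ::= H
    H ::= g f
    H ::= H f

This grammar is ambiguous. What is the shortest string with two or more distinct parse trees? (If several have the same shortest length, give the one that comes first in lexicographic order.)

g f

length 1: no string has ≥2 trees
length 2: g f has 2 parse trees

Two derivations of g f:
  J ⇒ A ⇒ g f
  J ⇒ H ⇒ g f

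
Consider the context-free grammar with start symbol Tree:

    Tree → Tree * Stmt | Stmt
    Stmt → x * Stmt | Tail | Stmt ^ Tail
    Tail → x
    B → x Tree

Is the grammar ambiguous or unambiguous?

Ambiguous

Witness: x * x

Derivation 1: Tree ⇒ Tree * Stmt ⇒ Stmt * Stmt ⇒ Tail * Stmt ⇒ x * Stmt ⇒ x * Tail ⇒ x * x
Derivation 2: Tree ⇒ Stmt ⇒ x * Stmt ⇒ x * Tail ⇒ x * x

Two distinct leftmost derivations for the same string.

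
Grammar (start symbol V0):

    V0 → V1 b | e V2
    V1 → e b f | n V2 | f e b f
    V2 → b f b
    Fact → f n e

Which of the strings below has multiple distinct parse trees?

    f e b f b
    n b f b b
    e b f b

e b f b

f e b f b: 1 tree
n b f b b: 1 tree
e b f b: 2 trees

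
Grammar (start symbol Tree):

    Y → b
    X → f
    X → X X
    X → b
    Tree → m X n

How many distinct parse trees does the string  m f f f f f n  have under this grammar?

14

Parse trees for m f f f f f n (showing first 6 of 14):
  [Tree m [X [X f] [X [X f] [X [X f] [X [X f] [X f]]]]] n]
  [Tree m [X [X f] [X [X f] [X [X [X f] [X f]] [X f]]]] n]
  [Tree m [X [X f] [X [X [X f] [X f]] [X [X f] [X f]]]] n]
  [Tree m [X [X f] [X [X [X f] [X [X f] [X f]]] [X f]]] n]
  [Tree m [X [X f] [X [X [X [X f] [X f]] [X f]] [X f]]] n]
  [Tree m [X [X [X f] [X f]] [X [X f] [X [X f] [X f]]]] n]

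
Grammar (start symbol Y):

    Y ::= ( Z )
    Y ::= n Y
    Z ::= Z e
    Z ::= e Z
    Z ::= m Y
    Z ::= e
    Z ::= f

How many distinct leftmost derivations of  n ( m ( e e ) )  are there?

Parse trees for n ( m ( e e ) ):
  [Y n [Y ( [Z m [Y ( [Z [Z e] e] )]] )]]
  [Y n [Y ( [Z m [Y ( [Z e [Z e]] )]] )]]

2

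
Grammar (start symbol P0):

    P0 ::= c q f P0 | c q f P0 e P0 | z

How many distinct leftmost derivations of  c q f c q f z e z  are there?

2

Parse trees for c q f c q f z e z:
  [P0 c q f [P0 c q f [P0 z] e [P0 z]]]
  [P0 c q f [P0 c q f [P0 z]] e [P0 z]]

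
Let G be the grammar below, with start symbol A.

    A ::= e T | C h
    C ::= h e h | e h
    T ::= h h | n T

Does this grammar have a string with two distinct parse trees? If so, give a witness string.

Witness: e h h

Derivation 1: A ⇒ e T ⇒ e h h
Derivation 2: A ⇒ C h ⇒ e h h

Two distinct leftmost derivations for the same string.

Ambiguous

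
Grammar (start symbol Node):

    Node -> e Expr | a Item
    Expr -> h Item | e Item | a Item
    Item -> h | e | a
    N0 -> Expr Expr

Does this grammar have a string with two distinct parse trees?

(N0 is unreachable from Node, so its rules don't affect L(Node).) The reachable rules are right-linear with at most one rule per (nonterminal, next-terminal) pair. Each input token forces the next rule, so parsing is deterministic.

Unambiguous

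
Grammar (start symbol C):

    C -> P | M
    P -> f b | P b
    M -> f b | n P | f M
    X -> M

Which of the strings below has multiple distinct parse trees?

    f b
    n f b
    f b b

f b: 2 trees
n f b: 1 tree
f b b: 1 tree

f b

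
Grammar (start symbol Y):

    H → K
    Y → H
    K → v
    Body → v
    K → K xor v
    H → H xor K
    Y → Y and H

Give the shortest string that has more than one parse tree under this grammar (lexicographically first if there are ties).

length 1: no string has ≥2 trees
length 3: v xor v has 2 parse trees

Two derivations of v xor v:
  Y ⇒ H ⇒ K ⇒ K xor v ⇒ v xor v
  Y ⇒ H ⇒ H xor K ⇒ K xor K ⇒ v xor K ⇒ v xor v

v xor v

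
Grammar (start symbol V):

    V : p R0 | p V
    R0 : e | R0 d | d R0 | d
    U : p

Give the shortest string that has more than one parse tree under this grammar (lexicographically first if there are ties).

p d d

length 2: no string has ≥2 trees
length 3: p d d has 2 parse trees

Two derivations of p d d:
  V ⇒ p R0 ⇒ p R0 d ⇒ p d d
  V ⇒ p R0 ⇒ p d R0 ⇒ p d d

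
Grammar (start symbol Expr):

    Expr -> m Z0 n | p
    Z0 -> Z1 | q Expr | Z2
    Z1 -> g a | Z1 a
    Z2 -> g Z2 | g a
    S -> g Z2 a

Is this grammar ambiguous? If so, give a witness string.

Ambiguous

Witness: m g a n

Derivation 1: Expr ⇒ m Z0 n ⇒ m Z1 n ⇒ m g a n
Derivation 2: Expr ⇒ m Z0 n ⇒ m Z2 n ⇒ m g a n

Two distinct leftmost derivations for the same string.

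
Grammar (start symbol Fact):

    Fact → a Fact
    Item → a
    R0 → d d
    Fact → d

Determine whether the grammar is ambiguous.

Unambiguous

Only Fact is reachable from Fact; ignoring the rest: Restricted to the reachable nonterminals, every rule has the form A → t or A → t B, and no two rules for the same A share a first terminal. The grammar encodes a DFA — one run per string.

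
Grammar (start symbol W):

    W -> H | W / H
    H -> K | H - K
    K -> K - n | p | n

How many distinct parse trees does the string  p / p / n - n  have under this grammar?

Parse trees for p / p / n - n:
  [W [W [W [H [K p]]] / [H [K p]]] / [H [K [K n] - n]]]
  [W [W [W [H [K p]]] / [H [K p]]] / [H [H [K n]] - [K n]]]

2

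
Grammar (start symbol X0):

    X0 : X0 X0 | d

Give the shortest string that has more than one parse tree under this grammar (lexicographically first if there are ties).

length 1: no string has ≥2 trees
length 2: no string has ≥2 trees
length 3: d d d has 2 parse trees

Two derivations of d d d:
  X0 ⇒ X0 X0 ⇒ X0 X0 X0 ⇒ d X0 X0 ⇒ d d X0 ⇒ d d d
  X0 ⇒ X0 X0 ⇒ d X0 ⇒ d X0 X0 ⇒ d d X0 ⇒ d d d

d d d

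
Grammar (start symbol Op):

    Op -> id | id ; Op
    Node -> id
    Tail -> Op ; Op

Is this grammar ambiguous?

Unambiguous

Only Op is reachable from Op; ignoring the rest: Right-recursive list with a separator: after each atom, whether the separator follows determines the rule. One parse per string.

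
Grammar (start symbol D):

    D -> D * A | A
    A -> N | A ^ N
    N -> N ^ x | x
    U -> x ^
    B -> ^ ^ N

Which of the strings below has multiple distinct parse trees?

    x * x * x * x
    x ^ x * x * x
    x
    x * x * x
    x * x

x ^ x * x * x

x * x * x * x: 1 tree
x ^ x * x * x: 2 trees
x: 1 tree
x * x * x: 1 tree
x * x: 1 tree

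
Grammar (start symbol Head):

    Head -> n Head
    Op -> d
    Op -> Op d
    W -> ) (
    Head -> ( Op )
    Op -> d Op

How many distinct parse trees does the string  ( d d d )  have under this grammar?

4

Parse trees for ( d d d ):
  [Head ( [Op [Op [Op d] d] d] )]
  [Head ( [Op [Op d [Op d]] d] )]
  [Head ( [Op d [Op [Op d] d]] )]
  [Head ( [Op d [Op d [Op d]]] )]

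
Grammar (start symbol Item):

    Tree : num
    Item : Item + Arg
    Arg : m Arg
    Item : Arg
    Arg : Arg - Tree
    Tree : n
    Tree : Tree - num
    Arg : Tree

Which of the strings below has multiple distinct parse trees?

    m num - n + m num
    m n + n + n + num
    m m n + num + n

m num - n + m num: 2 trees
m n + n + n + num: 1 tree
m m n + num + n: 1 tree

m num - n + m num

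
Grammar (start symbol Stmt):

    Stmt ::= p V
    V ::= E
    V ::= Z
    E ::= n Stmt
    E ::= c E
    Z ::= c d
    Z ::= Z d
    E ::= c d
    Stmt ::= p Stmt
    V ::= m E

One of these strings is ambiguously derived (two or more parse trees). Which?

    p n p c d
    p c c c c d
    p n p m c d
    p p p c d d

p n p c d: 2 trees
p c c c c d: 1 tree
p n p m c d: 1 tree
p p p c d d: 1 tree

p n p c d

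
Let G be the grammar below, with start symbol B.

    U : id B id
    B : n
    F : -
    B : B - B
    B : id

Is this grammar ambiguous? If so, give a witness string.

Witness: id - id - id

Derivation 1: B ⇒ B - B ⇒ B - B - B ⇒ id - B - B ⇒ id - id - B ⇒ id - id - id
Derivation 2: B ⇒ B - B ⇒ id - B ⇒ id - B - B ⇒ id - id - B ⇒ id - id - id

Two distinct leftmost derivations for the same string.

Ambiguous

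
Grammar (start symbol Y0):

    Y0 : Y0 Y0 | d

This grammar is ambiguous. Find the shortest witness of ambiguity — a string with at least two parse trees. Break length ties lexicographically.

d d d

length 1: no string has ≥2 trees
length 2: no string has ≥2 trees
length 3: d d d has 2 parse trees

Two derivations of d d d:
  Y0 ⇒ Y0 Y0 ⇒ Y0 Y0 Y0 ⇒ d Y0 Y0 ⇒ d d Y0 ⇒ d d d
  Y0 ⇒ Y0 Y0 ⇒ d Y0 ⇒ d Y0 Y0 ⇒ d d Y0 ⇒ d d d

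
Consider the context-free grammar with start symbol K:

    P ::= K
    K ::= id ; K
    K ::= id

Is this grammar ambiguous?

Unambiguous

(P is unreachable from K, so its rules don't affect L(K).) Right-recursive list with a separator: after each atom, whether the separator follows determines the rule. One parse per string.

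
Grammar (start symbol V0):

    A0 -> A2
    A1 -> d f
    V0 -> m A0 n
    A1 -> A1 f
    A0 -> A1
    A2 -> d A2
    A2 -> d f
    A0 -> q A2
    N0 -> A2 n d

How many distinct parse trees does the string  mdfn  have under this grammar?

2

Parse trees for mdfn:
  [V0 m [A0 [A2 d f]] n]
  [V0 m [A0 [A1 d f]] n]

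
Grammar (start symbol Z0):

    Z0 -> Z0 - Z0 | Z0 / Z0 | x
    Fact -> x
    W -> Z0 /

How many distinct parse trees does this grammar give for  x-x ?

1

Parse trees for x-x:
  [Z0 [Z0 x] - [Z0 x]]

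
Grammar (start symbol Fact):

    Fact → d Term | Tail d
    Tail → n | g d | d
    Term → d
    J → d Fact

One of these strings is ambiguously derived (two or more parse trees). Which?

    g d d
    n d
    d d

g d d: 1 tree
n d: 1 tree
d d: 2 trees

d d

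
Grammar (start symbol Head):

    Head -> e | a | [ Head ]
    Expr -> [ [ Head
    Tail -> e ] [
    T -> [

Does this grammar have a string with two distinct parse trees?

Unambiguous

(Expr, Tail, T are unreachable from Head, so their rules don't affect L(Head).) Each string is a nest of matched brackets around a single atom. An opening bracket forces the recursive rule; an atom forces the base rule.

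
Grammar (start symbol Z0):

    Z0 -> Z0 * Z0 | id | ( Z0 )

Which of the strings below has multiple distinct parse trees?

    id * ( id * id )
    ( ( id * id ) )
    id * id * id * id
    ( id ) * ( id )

id * ( id * id ): 1 tree
( ( id * id ) ): 1 tree
id * id * id * id: 5 trees
( id ) * ( id ): 1 tree

id * id * id * id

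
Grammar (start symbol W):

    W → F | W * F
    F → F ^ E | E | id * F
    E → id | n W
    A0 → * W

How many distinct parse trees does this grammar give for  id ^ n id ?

Parse trees for id ^ n id:
  [W [F [F [E id]] ^ [E n [W [F [E id]]]]]]

1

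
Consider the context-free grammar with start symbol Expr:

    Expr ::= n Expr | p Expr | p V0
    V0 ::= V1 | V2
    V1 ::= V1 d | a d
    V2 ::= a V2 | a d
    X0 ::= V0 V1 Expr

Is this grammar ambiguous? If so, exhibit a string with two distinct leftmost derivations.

Ambiguous

Witness: p a d

Derivation 1: Expr ⇒ p V0 ⇒ p V1 ⇒ p a d
Derivation 2: Expr ⇒ p V0 ⇒ p V2 ⇒ p a d

Two distinct leftmost derivations for the same string.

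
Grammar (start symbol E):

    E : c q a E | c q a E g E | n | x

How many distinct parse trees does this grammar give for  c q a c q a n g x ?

2

Parse trees for c q a c q a n g x:
  [E c q a [E c q a [E n] g [E x]]]
  [E c q a [E c q a [E n]] g [E x]]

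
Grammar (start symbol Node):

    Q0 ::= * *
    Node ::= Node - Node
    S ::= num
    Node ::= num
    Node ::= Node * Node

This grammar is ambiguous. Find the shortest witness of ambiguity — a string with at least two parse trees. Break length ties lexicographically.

num * num * num

length 1: no string has ≥2 trees
length 3: no string has ≥2 trees
length 5: num * num * num has 2 parse trees

Two derivations of num * num * num:
  Node ⇒ Node * Node ⇒ num * Node ⇒ num * Node * Node ⇒ num * num * Node ⇒ num * num * num
  Node ⇒ Node * Node ⇒ Node * Node * Node ⇒ num * Node * Node ⇒ num * num * Node ⇒ num * num * num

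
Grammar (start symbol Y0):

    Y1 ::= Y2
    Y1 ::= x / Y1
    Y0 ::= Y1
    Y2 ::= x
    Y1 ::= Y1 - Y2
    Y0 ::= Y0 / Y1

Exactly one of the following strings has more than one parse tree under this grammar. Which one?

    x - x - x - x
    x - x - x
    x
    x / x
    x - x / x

x - x - x - x: 1 tree
x - x - x: 1 tree
x: 1 tree
x / x: 2 trees
x - x / x: 1 tree

x / x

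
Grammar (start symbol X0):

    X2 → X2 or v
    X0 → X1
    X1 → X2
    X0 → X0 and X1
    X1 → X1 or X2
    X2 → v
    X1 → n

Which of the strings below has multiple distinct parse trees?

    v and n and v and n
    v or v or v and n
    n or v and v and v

v or v or v and n

v and n and v and n: 1 tree
v or v or v and n: 4 trees
n or v and v and v: 1 tree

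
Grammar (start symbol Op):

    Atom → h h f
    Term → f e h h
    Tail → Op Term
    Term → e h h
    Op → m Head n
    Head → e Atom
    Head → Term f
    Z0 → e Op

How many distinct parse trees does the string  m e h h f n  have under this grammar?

Parse trees for m e h h f n:
  [Op m [Head e [Atom h h f]] n]
  [Op m [Head [Term e h h] f] n]

2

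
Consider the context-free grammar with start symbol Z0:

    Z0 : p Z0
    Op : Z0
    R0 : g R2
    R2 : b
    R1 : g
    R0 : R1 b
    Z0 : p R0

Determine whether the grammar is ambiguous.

Ambiguous

Witness: p g b

Derivation 1: Z0 ⇒ p R0 ⇒ p g R2 ⇒ p g b
Derivation 2: Z0 ⇒ p R0 ⇒ p R1 b ⇒ p g b

Two distinct leftmost derivations for the same string.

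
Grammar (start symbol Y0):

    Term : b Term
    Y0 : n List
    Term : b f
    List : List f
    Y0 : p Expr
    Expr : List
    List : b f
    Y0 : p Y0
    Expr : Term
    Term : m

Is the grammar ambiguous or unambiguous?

Witness: p b f

Derivation 1: Y0 ⇒ p Expr ⇒ p List ⇒ p b f
Derivation 2: Y0 ⇒ p Expr ⇒ p Term ⇒ p b f

Two distinct leftmost derivations for the same string.

Ambiguous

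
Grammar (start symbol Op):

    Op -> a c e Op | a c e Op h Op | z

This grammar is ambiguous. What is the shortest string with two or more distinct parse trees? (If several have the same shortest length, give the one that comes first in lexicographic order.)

length 1: no string has ≥2 trees
length 4: no string has ≥2 trees
length 6: no string has ≥2 trees
length 7: no string has ≥2 trees
length 9: a c e a c e z h z has 2 parse trees

Two derivations of a c e a c e z h z:
  Op ⇒ a c e Op ⇒ a c e a c e Op h Op ⇒ a c e a c e z h Op ⇒ a c e a c e z h z
  Op ⇒ a c e Op h Op ⇒ a c e a c e Op h Op ⇒ a c e a c e z h Op ⇒ a c e a c e z h z

a c e a c e z h z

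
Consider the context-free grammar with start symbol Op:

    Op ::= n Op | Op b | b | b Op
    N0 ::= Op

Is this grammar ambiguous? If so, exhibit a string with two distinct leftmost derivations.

Ambiguous

Witness: b b

Derivation 1: Op ⇒ Op b ⇒ b b
Derivation 2: Op ⇒ b Op ⇒ b b

Two distinct leftmost derivations for the same string.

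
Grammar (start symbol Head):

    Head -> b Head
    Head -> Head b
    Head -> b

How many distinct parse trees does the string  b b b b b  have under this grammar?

16

Parse trees for b b b b b (showing first 6 of 16):
  [Head b [Head b [Head b [Head b [Head b]]]]]
  [Head b [Head b [Head b [Head [Head b] b]]]]
  [Head b [Head b [Head [Head b [Head b]] b]]]
  [Head b [Head b [Head [Head [Head b] b] b]]]
  [Head b [Head [Head b [Head b [Head b]]] b]]
  [Head b [Head [Head b [Head [Head b] b]] b]]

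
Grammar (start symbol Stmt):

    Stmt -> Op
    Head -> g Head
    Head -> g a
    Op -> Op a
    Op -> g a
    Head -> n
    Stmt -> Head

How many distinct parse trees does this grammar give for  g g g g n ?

Parse trees for g g g g n:
  [Stmt [Head g [Head g [Head g [Head g [Head n]]]]]]

1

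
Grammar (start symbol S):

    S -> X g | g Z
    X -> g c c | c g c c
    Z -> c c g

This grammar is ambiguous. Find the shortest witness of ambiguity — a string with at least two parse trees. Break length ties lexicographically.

g c c g

length 4: g c c g has 2 parse trees

Two derivations of g c c g:
  S ⇒ X g ⇒ g c c g
  S ⇒ g Z ⇒ g c c g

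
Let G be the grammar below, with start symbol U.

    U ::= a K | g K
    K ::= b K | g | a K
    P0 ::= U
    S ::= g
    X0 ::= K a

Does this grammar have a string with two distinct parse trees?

(P0, S, X0 are unreachable from U, so their rules don't affect L(U).) Restricted to the reachable nonterminals, every rule has the form A → t or A → t B, and no two rules for the same A share a first terminal. The grammar encodes a DFA — one run per string.

Unambiguous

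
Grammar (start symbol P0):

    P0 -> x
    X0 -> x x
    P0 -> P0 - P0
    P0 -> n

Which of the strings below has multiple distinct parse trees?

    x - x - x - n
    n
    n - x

x - x - x - n

x - x - x - n: 5 trees
n: 1 tree
n - x: 1 tree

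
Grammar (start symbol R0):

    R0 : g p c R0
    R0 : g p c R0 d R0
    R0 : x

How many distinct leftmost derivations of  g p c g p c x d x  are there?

2

Parse trees for g p c g p c x d x:
  [R0 g p c [R0 g p c [R0 x] d [R0 x]]]
  [R0 g p c [R0 g p c [R0 x]] d [R0 x]]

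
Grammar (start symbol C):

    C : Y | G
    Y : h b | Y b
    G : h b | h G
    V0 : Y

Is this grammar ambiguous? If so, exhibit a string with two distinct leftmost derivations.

Ambiguous

Witness: h b

Derivation 1: C ⇒ Y ⇒ h b
Derivation 2: C ⇒ G ⇒ h b

Two distinct leftmost derivations for the same string.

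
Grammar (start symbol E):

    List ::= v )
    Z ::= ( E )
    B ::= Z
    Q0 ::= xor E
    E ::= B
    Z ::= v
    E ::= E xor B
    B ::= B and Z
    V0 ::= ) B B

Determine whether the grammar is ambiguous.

(Q0, List, V0 are unreachable from E, so their rules don't affect L(E).) The grammar is stratified — E handles 'xor' (left-recursive), B handles 'and', Z atoms. Each operator has a fixed associativity and precedence level, so every string has one parse.

Unambiguous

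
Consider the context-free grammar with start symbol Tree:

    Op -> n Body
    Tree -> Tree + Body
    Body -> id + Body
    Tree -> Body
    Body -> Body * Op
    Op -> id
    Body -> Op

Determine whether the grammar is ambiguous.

Witness: id + id

Derivation 1: Tree ⇒ Tree + Body ⇒ Body + Body ⇒ Op + Body ⇒ id + Body ⇒ id + Op ⇒ id + id
Derivation 2: Tree ⇒ Body ⇒ id + Body ⇒ id + Op ⇒ id + id

Two distinct leftmost derivations for the same string.

Ambiguous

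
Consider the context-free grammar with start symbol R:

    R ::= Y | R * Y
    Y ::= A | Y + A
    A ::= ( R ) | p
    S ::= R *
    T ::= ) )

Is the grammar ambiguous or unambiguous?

Only R, Y, A are reachable from R; ignoring the rest: This is a standard precedence ladder (R over Y over A), with each level left-recursive on its own operator ('*' at R, '+' at Y). That structure is LR(1), hence unambiguous.

Unambiguous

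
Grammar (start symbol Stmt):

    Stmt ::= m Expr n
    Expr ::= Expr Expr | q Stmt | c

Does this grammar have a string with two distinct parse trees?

Ambiguous

Witness: m c c c n

Derivation 1: Stmt ⇒ m Expr n ⇒ m Expr Expr n ⇒ m Expr Expr Expr n ⇒ m c Expr Expr n ⇒ m c c Expr n ⇒ m c c c n
Derivation 2: Stmt ⇒ m Expr n ⇒ m Expr Expr n ⇒ m c Expr n ⇒ m c Expr Expr n ⇒ m c c Expr n ⇒ m c c c n

Two distinct leftmost derivations for the same string.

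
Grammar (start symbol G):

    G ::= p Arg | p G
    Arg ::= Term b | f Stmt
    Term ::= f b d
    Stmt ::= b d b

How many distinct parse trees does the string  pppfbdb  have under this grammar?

2

Parse trees for pppfbdb:
  [G p [G p [G p [Arg [Term f b d] b]]]]
  [G p [G p [G p [Arg f [Stmt b d b]]]]]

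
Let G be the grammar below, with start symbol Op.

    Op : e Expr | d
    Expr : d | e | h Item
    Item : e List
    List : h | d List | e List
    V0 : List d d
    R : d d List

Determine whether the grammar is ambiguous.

Only Op, Expr, Item, List are reachable from Op; ignoring the rest: Each reachable nonterminal has at most one production per leading terminal, and all productions are right-linear; the derivation is determined token-by-token.

Unambiguous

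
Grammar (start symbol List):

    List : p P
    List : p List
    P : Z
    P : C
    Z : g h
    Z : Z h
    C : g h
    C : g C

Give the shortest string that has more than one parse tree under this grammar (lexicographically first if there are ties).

p g h

length 3: p g h has 2 parse trees

Two derivations of p g h:
  List ⇒ p P ⇒ p Z ⇒ p g h
  List ⇒ p P ⇒ p C ⇒ p g h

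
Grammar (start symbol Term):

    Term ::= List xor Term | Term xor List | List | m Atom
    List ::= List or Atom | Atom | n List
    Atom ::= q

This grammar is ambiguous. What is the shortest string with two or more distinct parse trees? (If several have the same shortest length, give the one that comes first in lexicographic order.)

q xor q

length 1: no string has ≥2 trees
length 2: no string has ≥2 trees
length 3: q xor q has 2 parse trees

Two derivations of q xor q:
  Term ⇒ List xor Term ⇒ Atom xor Term ⇒ q xor Term ⇒ q xor List ⇒ q xor Atom ⇒ q xor q
  Term ⇒ Term xor List ⇒ List xor List ⇒ Atom xor List ⇒ q xor List ⇒ q xor Atom ⇒ q xor q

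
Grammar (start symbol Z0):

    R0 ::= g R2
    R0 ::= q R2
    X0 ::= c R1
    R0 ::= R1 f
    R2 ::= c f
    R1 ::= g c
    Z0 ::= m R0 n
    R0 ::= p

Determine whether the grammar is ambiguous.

Witness: m g c f n

Derivation 1: Z0 ⇒ m R0 n ⇒ m g R2 n ⇒ m g c f n
Derivation 2: Z0 ⇒ m R0 n ⇒ m R1 f n ⇒ m g c f n

Two distinct leftmost derivations for the same string.

Ambiguous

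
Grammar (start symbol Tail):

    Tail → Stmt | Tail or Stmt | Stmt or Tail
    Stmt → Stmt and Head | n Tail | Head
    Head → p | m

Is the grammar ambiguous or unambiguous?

Witness: m or m

Derivation 1: Tail ⇒ Tail or Stmt ⇒ Stmt or Stmt ⇒ Head or Stmt ⇒ m or Stmt ⇒ m or Head ⇒ m or m
Derivation 2: Tail ⇒ Stmt or Tail ⇒ Head or Tail ⇒ m or Tail ⇒ m or Stmt ⇒ m or Head ⇒ m or m

Two distinct leftmost derivations for the same string.

Ambiguous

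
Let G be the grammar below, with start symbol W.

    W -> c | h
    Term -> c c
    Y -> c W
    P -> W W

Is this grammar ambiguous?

Only W is reachable from W; ignoring the rest: The reachable rules are right-linear with at most one rule per (nonterminal, next-terminal) pair. Each input token forces the next rule, so parsing is deterministic.

Unambiguous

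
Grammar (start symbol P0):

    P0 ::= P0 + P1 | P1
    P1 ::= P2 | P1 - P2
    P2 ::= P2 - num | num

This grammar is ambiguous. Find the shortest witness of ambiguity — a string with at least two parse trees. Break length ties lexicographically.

num - num

length 1: no string has ≥2 trees
length 3: num - num has 2 parse trees

Two derivations of num - num:
  P0 ⇒ P1 ⇒ P2 ⇒ P2 - num ⇒ num - num
  P0 ⇒ P1 ⇒ P1 - P2 ⇒ P2 - P2 ⇒ num - P2 ⇒ num - num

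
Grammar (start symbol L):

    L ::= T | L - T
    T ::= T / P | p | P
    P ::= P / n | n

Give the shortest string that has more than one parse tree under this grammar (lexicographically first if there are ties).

n / n

length 1: no string has ≥2 trees
length 3: n / n has 2 parse trees

Two derivations of n / n:
  L ⇒ T ⇒ T / P ⇒ P / P ⇒ n / P ⇒ n / n
  L ⇒ T ⇒ P ⇒ P / n ⇒ n / n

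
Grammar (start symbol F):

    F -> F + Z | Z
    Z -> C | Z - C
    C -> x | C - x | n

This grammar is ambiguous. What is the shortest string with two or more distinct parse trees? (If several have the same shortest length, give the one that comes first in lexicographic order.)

length 1: no string has ≥2 trees
length 3: n - x has 2 parse trees

Two derivations of n - x:
  F ⇒ Z ⇒ C ⇒ C - x ⇒ n - x
  F ⇒ Z ⇒ Z - C ⇒ C - C ⇒ n - C ⇒ n - x

n - x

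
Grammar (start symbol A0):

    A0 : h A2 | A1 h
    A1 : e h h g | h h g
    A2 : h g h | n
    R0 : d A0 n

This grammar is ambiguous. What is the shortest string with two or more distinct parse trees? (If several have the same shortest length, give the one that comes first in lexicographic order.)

h h g h

length 2: no string has ≥2 trees
length 4: h h g h has 2 parse trees

Two derivations of h h g h:
  A0 ⇒ h A2 ⇒ h h g h
  A0 ⇒ A1 h ⇒ h h g h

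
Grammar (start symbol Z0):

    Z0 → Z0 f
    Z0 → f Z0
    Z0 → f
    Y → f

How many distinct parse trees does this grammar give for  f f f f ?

8

Parse trees for f f f f:
  [Z0 [Z0 [Z0 [Z0 f] f] f] f]
  [Z0 [Z0 [Z0 f [Z0 f]] f] f]
  [Z0 [Z0 f [Z0 [Z0 f] f]] f]
  [Z0 [Z0 f [Z0 f [Z0 f]]] f]
  [Z0 f [Z0 [Z0 [Z0 f] f] f]]
  [Z0 f [Z0 [Z0 f [Z0 f]] f]]
  [Z0 f [Z0 f [Z0 [Z0 f] f]]]
  [Z0 f [Z0 f [Z0 f [Z0 f]]]]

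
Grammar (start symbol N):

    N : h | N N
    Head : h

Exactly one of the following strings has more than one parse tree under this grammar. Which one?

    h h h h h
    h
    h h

h h h h h: 14 trees
h: 1 tree
h h: 1 tree

h h h h h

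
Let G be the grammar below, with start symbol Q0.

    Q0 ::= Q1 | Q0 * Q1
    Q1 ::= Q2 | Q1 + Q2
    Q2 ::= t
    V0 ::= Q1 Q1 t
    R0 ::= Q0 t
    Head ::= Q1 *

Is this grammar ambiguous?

Unambiguous

Only Q0, Q1, Q2 are reachable from Q0; ignoring the rest: Q0 → Q0 * Q1 | Q1  ;  Q1 → Q1 + Q2 | Q2  — a left-associative chain with Q2 at the bottom. Each string factors uniquely by precedence.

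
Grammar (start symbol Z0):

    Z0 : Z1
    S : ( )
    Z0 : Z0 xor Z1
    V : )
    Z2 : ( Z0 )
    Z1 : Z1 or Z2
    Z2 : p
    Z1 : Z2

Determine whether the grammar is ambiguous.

Only Z0, Z1, Z2 are reachable from Z0; ignoring the rest: The grammar is stratified — Z0 handles 'xor' (left-recursive), Z1 handles 'or', Z2 atoms. Each operator has a fixed associativity and precedence level, so every string has one parse.

Unambiguous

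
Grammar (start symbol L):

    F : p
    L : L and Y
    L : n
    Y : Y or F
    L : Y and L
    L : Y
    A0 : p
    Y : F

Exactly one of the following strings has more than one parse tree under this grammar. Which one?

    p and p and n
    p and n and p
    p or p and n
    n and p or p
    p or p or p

p and n and p

p and p and n: 1 tree
p and n and p: 2 trees
p or p and n: 1 tree
n and p or p: 1 tree
p or p or p: 1 tree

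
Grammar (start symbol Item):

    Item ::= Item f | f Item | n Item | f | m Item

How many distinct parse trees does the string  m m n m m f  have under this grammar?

1

Parse trees for m m n m m f:
  [Item m [Item m [Item n [Item m [Item m [Item f]]]]]]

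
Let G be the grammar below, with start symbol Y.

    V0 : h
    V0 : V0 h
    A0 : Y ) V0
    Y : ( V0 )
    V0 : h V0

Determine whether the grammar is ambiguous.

Ambiguous

Witness: ( h h )

Derivation 1: Y ⇒ ( V0 ) ⇒ ( V0 h ) ⇒ ( h h )
Derivation 2: Y ⇒ ( V0 ) ⇒ ( h V0 ) ⇒ ( h h )

Two distinct leftmost derivations for the same string.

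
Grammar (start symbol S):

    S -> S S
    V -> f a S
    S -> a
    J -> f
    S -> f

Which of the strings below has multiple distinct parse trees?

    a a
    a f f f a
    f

a f f f a

a a: 1 tree
a f f f a: 14 trees
f: 1 tree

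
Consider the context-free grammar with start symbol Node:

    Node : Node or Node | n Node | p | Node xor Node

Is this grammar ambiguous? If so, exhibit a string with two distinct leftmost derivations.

Ambiguous

Witness: n p or p

Derivation 1: Node ⇒ Node or Node ⇒ n Node or Node ⇒ n p or Node ⇒ n p or p
Derivation 2: Node ⇒ n Node ⇒ n Node or Node ⇒ n p or Node ⇒ n p or p

Two distinct leftmost derivations for the same string.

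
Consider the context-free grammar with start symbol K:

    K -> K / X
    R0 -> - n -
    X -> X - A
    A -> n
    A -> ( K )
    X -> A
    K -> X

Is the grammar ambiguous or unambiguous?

(R0 is unreachable from K, so its rules don't affect L(K).) K → K / X | X  ;  X → X - A | A  — a left-associative chain with A at the bottom. Each string factors uniquely by precedence.

Unambiguous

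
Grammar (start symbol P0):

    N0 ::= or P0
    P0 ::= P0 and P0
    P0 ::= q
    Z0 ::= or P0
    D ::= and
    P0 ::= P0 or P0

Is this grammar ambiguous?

Ambiguous

Witness: q and q and q

Derivation 1: P0 ⇒ P0 and P0 ⇒ P0 and P0 and P0 ⇒ q and P0 and P0 ⇒ q and q and P0 ⇒ q and q and q
Derivation 2: P0 ⇒ P0 and P0 ⇒ q and P0 ⇒ q and P0 and P0 ⇒ q and q and P0 ⇒ q and q and q

Two distinct leftmost derivations for the same string.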